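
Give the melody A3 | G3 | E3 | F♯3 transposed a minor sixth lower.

C#3 B2 G#2 A#2

A3 down a minor sixth is C#3.
G3 down a minor sixth is B2.
E3: a sixth down reaches G, and 8 semitones makes it G#2.
A minor sixth down from F#3 gives A#2.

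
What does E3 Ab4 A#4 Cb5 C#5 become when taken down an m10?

C#2 F3 F##3 Ab3 A#3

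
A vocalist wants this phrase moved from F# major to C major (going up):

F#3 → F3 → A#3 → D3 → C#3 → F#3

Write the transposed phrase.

C4 Cb4 E4 Ab3 G3 C4

F# major to C major up is a diminished fifth, so every note moves up by that interval.
F#3 -> C4
F3 -> Cb4
A#3 -> E4
D3 -> Ab3
C#3 -> G3
F#3 -> C4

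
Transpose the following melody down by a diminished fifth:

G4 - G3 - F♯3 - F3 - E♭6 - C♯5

G4 down a diminished fifth is C#4.
G3 down a diminished fifth is C#3.
F#3: a fifth down reaches B, and 6 semitones makes it B#2.
F3 down a diminished fifth is B2.
Eb6: a fifth down reaches A, and 6 semitones makes it A5.
A diminished fifth down from C#5 gives F##4.

C#4 C#3 B#2 B2 A5 F##4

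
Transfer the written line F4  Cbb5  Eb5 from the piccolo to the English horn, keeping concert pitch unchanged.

First find concert pitch: the piccolo sounds a perfect octave above written, so F4 Cbb5 Eb5 sounds F5 Cbb6 Eb6.
Then write for English horn: it sounds a perfect fifth below written, so the part must be a perfect fifth above concert.
F5 → C6
Cbb6 → Gbb6
Eb6 → Bb6

C6 Gbb6 Bb6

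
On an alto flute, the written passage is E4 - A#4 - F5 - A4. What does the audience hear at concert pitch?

The alto flute sounds a perfect fourth below written, so transpose each written note down a perfect fourth.
E4 -> B3
A#4 -> E#4
F5 -> C5
A4 -> E4

B3 E#4 C5 E4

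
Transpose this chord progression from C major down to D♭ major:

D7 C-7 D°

Eb7 Db-7 Eb°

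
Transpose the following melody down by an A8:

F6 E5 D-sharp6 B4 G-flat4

F6 down an augmented octave is Fb5.
An augmented octave down from E5 gives Eb4.
D#6: an octave down reaches D, and 13 semitones makes it D5.
An augmented octave down from B4 gives Bb3.
Gb4 down an augmented octave is Gbb3.

Fb5 Eb4 D5 Bb3 Gbb3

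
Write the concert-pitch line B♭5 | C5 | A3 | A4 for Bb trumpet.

The Bb trumpet sounds a major second below written, so the written part must be a major second above concert — transpose each note up.
Bb5 becomes C6
C5 becomes D5
A3 becomes B3
A4 becomes B4

C6 D5 B3 B4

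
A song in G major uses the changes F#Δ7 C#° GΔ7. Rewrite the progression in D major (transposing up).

C#Δ7 G#° DΔ7

G major up to D major is a perfect fifth; each chord root moves by that interval while the quality stays the same.
F#Δ7: root F# up a perfect fifth → C#, giving C#Δ7.
C#°: root C# up a perfect fifth → G#, giving G#°.
GΔ7: root G up a perfect fifth → D, giving DΔ7.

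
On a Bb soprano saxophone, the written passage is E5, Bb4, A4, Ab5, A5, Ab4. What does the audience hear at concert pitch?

D5 Ab4 G4 Gb5 G5 Gb4

Written C4 on the Bb soprano saxophone sounds as Bb3, a major second lower; apply that shift to every note.
E5 to D5
Bb4 to Ab4
A4 to G4
Ab5 to Gb5
A5 to G5
Ab4 to Gb4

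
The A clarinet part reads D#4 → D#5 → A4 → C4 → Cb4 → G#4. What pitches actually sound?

The A clarinet sounds a minor third below written, so transpose each written note down a minor third.
D#4 becomes B#3
D#5 becomes B#4
A4 becomes F#4
C4 becomes A3
Cb4 becomes Ab3
G#4 becomes E#4

B#3 B#4 F#4 A3 Ab3 E#4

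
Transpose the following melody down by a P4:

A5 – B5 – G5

E5 F#5 D5

A5 becomes E5
B5 becomes F#5
G5 becomes D5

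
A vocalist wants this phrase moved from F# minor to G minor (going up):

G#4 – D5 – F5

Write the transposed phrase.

F# minor to G minor up is a minor second, so every note moves up by that interval.
G#4 gives A4
D5 gives Eb5
F5 gives Gb5

A4 Eb5 Gb5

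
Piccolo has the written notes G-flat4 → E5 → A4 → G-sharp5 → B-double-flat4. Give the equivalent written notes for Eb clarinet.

Eb5 C#6 F#5 E#6 Gb5

First find concert pitch: the piccolo sounds a perfect octave above written, so G-flat4 E5 A4 G-sharp5 B-double-flat4 sounds Gb5 E6 A5 G#6 Bbb5.
Then write for Eb clarinet: it sounds a minor third above written, so the part must be a minor third below concert.
Gb5 → Eb5
E6 → C#6
A5 → F#5
G#6 → E#6
Bbb5 → Gb5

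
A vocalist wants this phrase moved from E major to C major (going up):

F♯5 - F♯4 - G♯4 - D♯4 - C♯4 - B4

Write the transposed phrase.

D6 D5 E5 B4 A4 G5

E major to C major up is a minor sixth, so every note moves up by that interval.
F#5 → D6
F#4 → D5
G#4 → E5
D#4 → B4
C#4 → A4
B4 → G5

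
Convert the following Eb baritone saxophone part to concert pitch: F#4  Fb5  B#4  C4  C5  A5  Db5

A2 Abb3 D#3 Eb2 Eb3 C4 Fb3

Written C4 on the Eb baritone saxophone sounds as Eb2, a major thirteenth lower; apply that shift to every note.
F#4 -> A2
Fb5 -> Abb3
B#4 -> D#3
C4 -> Eb2
C5 -> Eb3
A5 -> C4
Db5 -> Fb3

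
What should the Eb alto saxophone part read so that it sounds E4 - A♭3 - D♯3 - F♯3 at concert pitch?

C#5 F4 B#3 D#4

Written C4 sounds as Eb3 on the Eb alto saxophone, so concert pitches are written a major sixth up.
E4 → C#5
Ab3 → F4
D#3 → B#3
F#3 → D#4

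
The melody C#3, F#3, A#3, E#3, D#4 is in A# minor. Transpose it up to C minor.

Eb3 Ab3 C4 G3 F4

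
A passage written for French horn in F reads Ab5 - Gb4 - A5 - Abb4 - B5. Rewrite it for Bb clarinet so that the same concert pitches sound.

Eb5 Db4 E5 Ebb4 F#5

First find concert pitch: the French horn in F sounds a perfect fifth below written, so Ab5 Gb4 A5 Abb4 B5 sounds Db5 Cb4 D5 Dbb4 E5.
Then write for Bb clarinet: it sounds a major second below written, so the part must be a major second above concert.
Db5 → Eb5
Cb4 → Db4
D5 → E5
Dbb4 → Ebb4
E5 → F#5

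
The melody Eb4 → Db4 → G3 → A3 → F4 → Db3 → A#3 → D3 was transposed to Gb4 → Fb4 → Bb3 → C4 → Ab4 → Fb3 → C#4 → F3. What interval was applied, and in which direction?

Take the first pair: Eb4 → Gb4. E to G spans 3 letter names, so the interval is some kind of third.
Eb4 to Gb4 is 3 semitones, which makes it a minor third; the second version is higher, so the direction is up.
Checking another pair — D3 → F3 — gives the same interval.

up a minor third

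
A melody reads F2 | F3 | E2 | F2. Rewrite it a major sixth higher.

D3 D4 C#3 D3

F2 → D3
F3 → D4
E2 → C#3
F2 → D3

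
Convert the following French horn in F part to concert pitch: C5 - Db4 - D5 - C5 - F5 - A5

F4 Gb3 G4 F4 Bb4 D5

The French horn in F sounds a perfect fifth below written, so transpose each written note down a perfect fifth.
C5 becomes F4
Db4 becomes Gb3
D5 becomes G4
C5 becomes F4
F5 becomes Bb4
A5 becomes D5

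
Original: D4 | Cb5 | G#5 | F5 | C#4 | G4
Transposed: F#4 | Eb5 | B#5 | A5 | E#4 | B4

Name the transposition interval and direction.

up a major third

Take the first pair: D4 → F#4. D to F spans 3 letter names, so the interval is some kind of third.
D4 to F#4 is 4 semitones, which makes it a major third; the second version is higher, so the direction is up.
Checking another pair — G4 → B4 — gives the same interval.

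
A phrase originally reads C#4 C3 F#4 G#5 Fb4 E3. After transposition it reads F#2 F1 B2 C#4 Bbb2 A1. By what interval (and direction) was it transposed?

down a perfect twelfth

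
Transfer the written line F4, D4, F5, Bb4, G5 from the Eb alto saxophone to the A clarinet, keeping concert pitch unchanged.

Cb4 Ab3 Cb5 Fb4 Db5

First find concert pitch: the Eb alto saxophone sounds a major sixth below written, so F4 D4 F5 Bb4 G5 sounds Ab3 F3 Ab4 Db4 Bb4.
Then write for A clarinet: it sounds a minor third below written, so the part must be a minor third above concert.
Ab3 → Cb4
F3 → Ab3
Ab4 → Cb5
Db4 → Fb4
Bb4 → Db5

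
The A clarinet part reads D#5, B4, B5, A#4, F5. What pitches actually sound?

B#4 G#4 G#5 F##4 D5

Written C4 on the A clarinet sounds as A3, a minor third lower; apply that shift to every note.
D#5 to B#4
B4 to G#4
B5 to G#5
A#4 to F##4
F5 to D5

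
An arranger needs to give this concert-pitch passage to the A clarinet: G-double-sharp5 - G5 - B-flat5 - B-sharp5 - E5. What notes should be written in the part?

B#5 Bb5 Db6 D#6 G5

Written C4 sounds as A3 on the A clarinet, so concert pitches are written a minor third up.
G##5 -> B#5
G5 -> Bb5
Bb5 -> Db6
B#5 -> D#6
E5 -> G5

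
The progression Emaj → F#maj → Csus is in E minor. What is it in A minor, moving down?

E minor down to A minor is a perfect fifth; each chord root moves by that interval while the quality stays the same.
Emaj: root E down a perfect fifth → A, giving Amaj.
F#maj: root F# down a perfect fifth → B, giving Bmaj.
Csus: root C down a perfect fifth → F, giving Fsus.

Amaj Bmaj Fsus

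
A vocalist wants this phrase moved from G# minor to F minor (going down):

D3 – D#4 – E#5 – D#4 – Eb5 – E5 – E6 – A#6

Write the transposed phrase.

Cb3 C4 D5 C4 Dbb5 Db5 Db6 G6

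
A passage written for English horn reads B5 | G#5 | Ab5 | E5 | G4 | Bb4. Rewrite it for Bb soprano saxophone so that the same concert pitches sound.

F#5 D#5 Eb5 B4 D4 F4

First find concert pitch: the English horn sounds a perfect fifth below written, so B5 G#5 Ab5 E5 G4 Bb4 sounds E5 C#5 Db5 A4 C4 Eb4.
Then write for Bb soprano saxophone: it sounds a major second below written, so the part must be a major second above concert.
E5 → F#5
C#5 → D#5
Db5 → Eb5
A4 → B4
C4 → D4
Eb4 → F4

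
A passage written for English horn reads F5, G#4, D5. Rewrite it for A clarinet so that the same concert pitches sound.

Db5 E4 Bb4

First find concert pitch: the English horn sounds a perfect fifth below written, so F5 G#4 D5 sounds Bb4 C#4 G4.
Then write for A clarinet: it sounds a minor third below written, so the part must be a minor third above concert.
Bb4 → Db5
C#4 → E4
G4 → Bb4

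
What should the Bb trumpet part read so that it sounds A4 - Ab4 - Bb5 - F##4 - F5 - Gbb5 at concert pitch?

B4 Bb4 C6 G##4 G5 Abb5

Written C4 sounds as Bb3 on the Bb trumpet, so concert pitches are written a major second up.
A4 → B4
Ab4 → Bb4
Bb5 → C6
F##4 → G##4
F5 → G5
Gbb5 → Abb5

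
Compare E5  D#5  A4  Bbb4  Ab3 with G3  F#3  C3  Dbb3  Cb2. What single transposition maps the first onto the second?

down a major thirteenth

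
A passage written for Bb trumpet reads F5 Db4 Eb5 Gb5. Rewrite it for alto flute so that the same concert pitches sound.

First find concert pitch: the Bb trumpet sounds a major second below written, so F5 Db4 Eb5 Gb5 sounds Eb5 Cb4 Db5 Fb5.
Then write for alto flute: it sounds a perfect fourth below written, so the part must be a perfect fourth above concert.
Eb5 → Ab5
Cb4 → Fb4
Db5 → Gb5
Fb5 → Bbb5

Ab5 Fb4 Gb5 Bbb5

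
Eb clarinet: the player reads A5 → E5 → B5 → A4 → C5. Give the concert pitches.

C6 G5 D6 C5 Eb5

The Eb clarinet sounds a minor third above written, so transpose each written note up a minor third.
A5 -> C6
E5 -> G5
B5 -> D6
A4 -> C5
C5 -> Eb5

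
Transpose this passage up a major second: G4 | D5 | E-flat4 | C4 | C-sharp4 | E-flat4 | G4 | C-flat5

A4 E5 F4 D4 D#4 F4 A4 Db5

A major second up from G4 gives A4.
D5 up a major second is E5.
Eb4 up a major second is F4.
A major second up from C4 gives D4.
C#4 up a major second is D#4.
A major second up from Eb4 gives F4.
A major second up from G4 gives A4.
Cb5 up a major second is Db5.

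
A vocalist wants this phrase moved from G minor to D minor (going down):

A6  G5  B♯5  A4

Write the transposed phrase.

From G down to D is a perfect fourth; apply that to each pitch.
A6 → E6
G5 → D5
B#5 → F##5
A4 → E4

E6 D5 F##5 E4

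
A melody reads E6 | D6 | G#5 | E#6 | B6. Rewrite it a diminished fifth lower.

A diminished fifth down from E6 gives A#5.
D6: a fifth down reaches G, and 6 semitones makes it G#5.
G#5 down a diminished fifth is C##5.
E#6: a fifth down reaches A, and 6 semitones makes it A##5.
A diminished fifth down from B6 gives E#6.

A#5 G#5 C##5 A##5 E#6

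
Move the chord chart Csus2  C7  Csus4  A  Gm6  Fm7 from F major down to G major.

F major down to G major is a minor seventh; each chord root moves by that interval while the quality stays the same.
Csus2: root C down a minor seventh → D, giving Dsus2.
C7: root C down a minor seventh → D, giving D7.
Csus4: root C down a minor seventh → D, giving Dsus4.
A: root A down a minor seventh → B, giving B.
Gm6: root G down a minor seventh → A, giving Am6.
Fm7: root F down a minor seventh → G, giving Gm7.

Dsus2 D7 Dsus4 B Am6 Gm7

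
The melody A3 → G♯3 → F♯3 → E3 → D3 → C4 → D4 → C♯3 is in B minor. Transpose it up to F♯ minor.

From B up to F♯ is a perfect fifth; apply that to each pitch.
A3 gives E4
G#3 gives D#4
F#3 gives C#4
E3 gives B3
D3 gives A3
C4 gives G4
D4 gives A4
C#3 gives G#3

E4 D#4 C#4 B3 A3 G4 A4 G#3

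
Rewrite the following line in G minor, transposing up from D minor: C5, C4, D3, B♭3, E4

F5 F4 G3 Eb4 A4

From D up to G is a perfect fourth; apply that to each pitch.
C5 becomes F5
C4 becomes F4
D3 becomes G3
Bb3 becomes Eb4
E4 becomes A4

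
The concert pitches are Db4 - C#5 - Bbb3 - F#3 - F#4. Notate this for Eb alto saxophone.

Bb4 A#5 Gb4 D#4 D#5

Written C4 sounds as Eb3 on the Eb alto saxophone, so concert pitches are written a major sixth up.
Db4 becomes Bb4
C#5 becomes A#5
Bbb3 becomes Gb4
F#3 becomes D#4
F#4 becomes D#5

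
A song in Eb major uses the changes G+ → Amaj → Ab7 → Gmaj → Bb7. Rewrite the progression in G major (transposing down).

B+ C#maj C7 Bmaj D7

Eb major down to G major is a minor sixth; each chord root moves by that interval while the quality stays the same.
G+: root G down a minor sixth → B, giving B+.
Amaj: root A down a minor sixth → C#, giving C#maj.
Ab7: root Ab down a minor sixth → C, giving C7.
Gmaj: root G down a minor sixth → B, giving Bmaj.
Bb7: root Bb down a minor sixth → D, giving D7.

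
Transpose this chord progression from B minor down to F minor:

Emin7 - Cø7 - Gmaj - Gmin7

B minor down to F minor is an augmented fourth; each chord root moves by that interval while the quality stays the same.
Emin7: root E down an augmented fourth → Bb, giving Bbmin7.
Cø7: root C down an augmented fourth → Gb, giving Gbø7.
Gmaj: root G down an augmented fourth → Db, giving Dbmaj.
Gmin7: root G down an augmented fourth → Db, giving Dbmin7.

Bbmin7 Gbø7 Dbmaj Dbmin7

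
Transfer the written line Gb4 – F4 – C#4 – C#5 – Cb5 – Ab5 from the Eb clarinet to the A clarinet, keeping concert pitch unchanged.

First find concert pitch: the Eb clarinet sounds a minor third above written, so Gb4 F4 C#4 C#5 Cb5 Ab5 sounds Bbb4 Ab4 E4 E5 Ebb5 Cb6.
Then write for A clarinet: it sounds a minor third below written, so the part must be a minor third above concert.
Bbb4 → Dbb5
Ab4 → Cb5
E4 → G4
E5 → G5
Ebb5 → Gbb5
Cb6 → Ebb6

Dbb5 Cb5 G4 G5 Gbb5 Ebb6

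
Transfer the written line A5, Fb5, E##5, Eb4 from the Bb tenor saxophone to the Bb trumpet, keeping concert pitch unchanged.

First find concert pitch: the Bb tenor saxophone sounds a major ninth below written, so A5 Fb5 E##5 Eb4 sounds G4 Ebb4 D##4 Db3.
Then write for Bb trumpet: it sounds a major second below written, so the part must be a major second above concert.
G4 → A4
Ebb4 → Fb4
D##4 → E##4
Db3 → Eb3

A4 Fb4 E##4 Eb3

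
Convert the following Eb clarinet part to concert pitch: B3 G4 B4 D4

D4 Bb4 D5 F4

Written C4 on the Eb clarinet sounds as Eb4, a minor third higher; apply that shift to every note.
B3 -> D4
G4 -> Bb4
B4 -> D5
D4 -> F4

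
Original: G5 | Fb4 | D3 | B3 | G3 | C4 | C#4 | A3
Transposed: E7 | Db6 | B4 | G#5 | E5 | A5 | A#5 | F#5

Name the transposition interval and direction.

From G5 to E7 is 13 letter names — a thirteenth of some quality.
G5 to E7 is 21 semitones, which makes it a major thirteenth; the second version is higher, so the direction is up.
Checking another pair — A3 → F#5 — gives the same interval.

up a major thirteenth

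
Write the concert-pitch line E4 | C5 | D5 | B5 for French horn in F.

B4 G5 A5 F#6

The French horn in F sounds a perfect fifth below written, so the written part must be a perfect fifth above concert — transpose each note up.
E4 gives B4
C5 gives G5
D5 gives A5
B5 gives F#6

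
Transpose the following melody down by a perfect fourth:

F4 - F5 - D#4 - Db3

C4 C5 A#3 Ab2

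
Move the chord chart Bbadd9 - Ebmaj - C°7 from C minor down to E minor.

Dadd9 Gmaj E°7

C minor down to E minor is a minor sixth; each chord root moves by that interval while the quality stays the same.
Bbadd9: root Bb down a minor sixth → D, giving Dadd9.
Ebmaj: root Eb down a minor sixth → G, giving Gmaj.
C°7: root C down a minor sixth → E, giving E°7.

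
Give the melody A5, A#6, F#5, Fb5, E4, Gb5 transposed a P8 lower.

A5: an octave down reaches A, and 12 semitones makes it A4.
A#6 down a perfect octave is A#5.
F#5: an octave down reaches F, and 12 semitones makes it F#4.
Fb5: an octave down reaches F, and 12 semitones makes it Fb4.
E4 down a perfect octave is E3.
Gb5: an octave down reaches G, and 12 semitones makes it Gb4.

A4 A#5 F#4 Fb4 E3 Gb4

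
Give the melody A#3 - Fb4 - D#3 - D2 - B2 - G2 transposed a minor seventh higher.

G#4 Ebb5 C#4 C3 A3 F3

A#3 becomes G#4
Fb4 becomes Ebb5
D#3 becomes C#4
D2 becomes C3
B2 becomes A3
G2 becomes F3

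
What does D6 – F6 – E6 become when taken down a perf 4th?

D6 → A5
F6 → C6
E6 → B5

A5 C6 B5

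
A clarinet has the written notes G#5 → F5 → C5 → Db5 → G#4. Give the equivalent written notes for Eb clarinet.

First find concert pitch: the A clarinet sounds a minor third below written, so G#5 F5 C5 Db5 G#4 sounds E#5 D5 A4 Bb4 E#4.
Then write for Eb clarinet: it sounds a minor third above written, so the part must be a minor third below concert.
E#5 → C##5
D5 → B4
A4 → F#4
Bb4 → G4
E#4 → C##4

C##5 B4 F#4 G4 C##4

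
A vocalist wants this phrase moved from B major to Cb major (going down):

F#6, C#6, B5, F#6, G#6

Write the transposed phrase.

B major to Cb major down is an augmented seventh, so every note moves down by that interval.
F#6 gives Gb5
C#6 gives Db5
B5 gives Cb5
F#6 gives Gb5
G#6 gives Ab5

Gb5 Db5 Cb5 Gb5 Ab5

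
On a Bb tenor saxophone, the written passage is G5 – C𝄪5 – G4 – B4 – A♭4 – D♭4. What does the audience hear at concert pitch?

F4 B#3 F3 A3 Gb3 Cb3

Written C4 on the Bb tenor saxophone sounds as Bb2, a major ninth lower; apply that shift to every note.
G5 to F4
C##5 to B#3
G4 to F3
B4 to A3
Ab4 to Gb3
Db4 to Cb3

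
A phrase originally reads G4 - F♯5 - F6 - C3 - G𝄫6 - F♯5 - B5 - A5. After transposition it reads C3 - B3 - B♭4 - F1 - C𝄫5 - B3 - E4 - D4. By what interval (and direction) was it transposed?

Take the first pair: G4 → C3. G to C spans 12 letter names, so the interval is some kind of twelfth.
C3 to G4 is 19 semitones, which makes it a perfect twelfth; the second version is lower, so the direction is down.
Checking another pair — A5 → D4 — gives the same interval.

down a perfect twelfth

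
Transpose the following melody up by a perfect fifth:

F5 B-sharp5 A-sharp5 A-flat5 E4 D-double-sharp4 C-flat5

C6 F##6 E#6 Eb6 B4 A##4 Gb5

F5 to C6
B#5 to F##6
A#5 to E#6
Ab5 to Eb6
E4 to B4
D##4 to A##4
Cb5 to Gb5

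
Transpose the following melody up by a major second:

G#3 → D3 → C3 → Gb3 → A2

A#3 E3 D3 Ab3 B2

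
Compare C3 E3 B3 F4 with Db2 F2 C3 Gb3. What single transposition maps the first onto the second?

down a major seventh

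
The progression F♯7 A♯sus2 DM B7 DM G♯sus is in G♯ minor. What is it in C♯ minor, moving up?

B7 D#sus2 GM E7 GM C#sus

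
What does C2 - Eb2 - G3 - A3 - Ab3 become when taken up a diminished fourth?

C2 -> Fb2
Eb2 -> Abb2
G3 -> Cb4
A3 -> Db4
Ab3 -> Dbb4

Fb2 Abb2 Cb4 Db4 Dbb4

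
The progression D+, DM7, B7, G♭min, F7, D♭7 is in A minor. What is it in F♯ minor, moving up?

A minor up to F♯ minor is a major sixth; each chord root moves by that interval while the quality stays the same.
D+: root D up a major sixth → B, giving B+.
DM7: root D up a major sixth → B, giving BM7.
B7: root B up a major sixth → G#, giving G#7.
G♭min: root G♭ up a major sixth → Eb, giving Ebmin.
F7: root F up a major sixth → D, giving D7.
D♭7: root D♭ up a major sixth → Bb, giving Bb7.

B+ BM7 G#7 Ebmin D7 Bb7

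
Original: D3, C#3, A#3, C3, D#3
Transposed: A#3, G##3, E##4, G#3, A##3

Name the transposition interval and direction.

From D3 to A#3 is 5 letter names — a fifth of some quality.
D3 to A#3 is 8 semitones, which makes it an augmented fifth; the second version is higher, so the direction is up.
Checking another pair — D#3 → A##3 — gives the same interval.

up an augmented fifth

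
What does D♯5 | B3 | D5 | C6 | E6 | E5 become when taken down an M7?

E4 C3 Eb4 Db5 F5 F4

D#5: a seventh down reaches E, and 11 semitones makes it E4.
B3: a seventh down reaches C, and 11 semitones makes it C3.
A major seventh down from D5 gives Eb4.
C6: a seventh down reaches D, and 11 semitones makes it Db5.
E6: a seventh down reaches F, and 11 semitones makes it F5.
A major seventh down from E5 gives F4.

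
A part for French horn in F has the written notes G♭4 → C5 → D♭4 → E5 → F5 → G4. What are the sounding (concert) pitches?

The French horn in F sounds a perfect fifth below written, so transpose each written note down a perfect fifth.
Gb4 -> Cb4
C5 -> F4
Db4 -> Gb3
E5 -> A4
F5 -> Bb4
G4 -> C4

Cb4 F4 Gb3 A4 Bb4 C4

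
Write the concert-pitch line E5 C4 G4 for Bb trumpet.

The Bb trumpet sounds a major second below written, so the written part must be a major second above concert — transpose each note up.
E5 becomes F#5
C4 becomes D4
G4 becomes A4

F#5 D4 A4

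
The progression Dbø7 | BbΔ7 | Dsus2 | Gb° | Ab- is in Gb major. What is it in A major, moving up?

Gb major up to A major is an augmented second; each chord root moves by that interval while the quality stays the same.
Dbø7: root Db up an augmented second → E, giving Eø7.
BbΔ7: root Bb up an augmented second → C#, giving C#Δ7.
Dsus2: root D up an augmented second → E#, giving E#sus2.
Gb°: root Gb up an augmented second → A, giving A°.
Ab-: root Ab up an augmented second → B, giving B-.

Eø7 C#Δ7 E#sus2 A° B-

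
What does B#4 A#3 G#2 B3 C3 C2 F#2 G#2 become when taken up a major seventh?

B#4: a seventh up reaches A, and 11 semitones makes it A##5.
A major seventh up from A#3 gives G##4.
A major seventh up from G#2 gives F##3.
B3 up a major seventh is A#4.
C3: a seventh up reaches B, and 11 semitones makes it B3.
C2 up a major seventh is B2.
F#2: a seventh up reaches E, and 11 semitones makes it E#3.
G#2: a seventh up reaches F, and 11 semitones makes it F##3.

A##5 G##4 F##3 A#4 B3 B2 E#3 F##3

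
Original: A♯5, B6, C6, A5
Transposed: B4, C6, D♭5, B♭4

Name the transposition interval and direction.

down a major seventh

Take the first pair: A#5 → B4. A to B spans 7 letter names, so the interval is some kind of seventh.
B4 to A#5 is 11 semitones, which makes it a major seventh; the second version is lower, so the direction is down.
Checking another pair — A5 → Bb4 — gives the same interval.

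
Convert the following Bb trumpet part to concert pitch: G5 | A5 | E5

The Bb trumpet sounds a major second below written, so transpose each written note down a major second.
G5 gives F5
A5 gives G5
E5 gives D5

F5 G5 D5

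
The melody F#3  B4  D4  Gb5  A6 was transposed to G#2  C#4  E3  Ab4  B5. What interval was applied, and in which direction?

From F#3 to G#2 is 7 letter names — a seventh of some quality.
G#2 to F#3 is 10 semitones, which makes it a minor seventh; the second version is lower, so the direction is down.
Checking another pair — A6 → B5 — gives the same interval.

down a minor seventh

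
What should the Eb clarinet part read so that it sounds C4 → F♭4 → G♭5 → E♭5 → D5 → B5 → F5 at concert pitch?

Written C4 sounds as Eb4 on the Eb clarinet, so concert pitches are written a minor third down.
C4 becomes A3
Fb4 becomes Db4
Gb5 becomes Eb5
Eb5 becomes C5
D5 becomes B4
B5 becomes G#5
F5 becomes D5

A3 Db4 Eb5 C5 B4 G#5 D5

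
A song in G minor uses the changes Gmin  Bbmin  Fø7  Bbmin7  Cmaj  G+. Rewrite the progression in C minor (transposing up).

Cmin Ebmin Bbø7 Ebmin7 Fmaj C+

G minor up to C minor is a perfect fourth; each chord root moves by that interval while the quality stays the same.
Gmin: root G up a perfect fourth → C, giving Cmin.
Bbmin: root Bb up a perfect fourth → Eb, giving Ebmin.
Fø7: root F up a perfect fourth → Bb, giving Bbø7.
Bbmin7: root Bb up a perfect fourth → Eb, giving Ebmin7.
Cmaj: root C up a perfect fourth → F, giving Fmaj.
G+: root G up a perfect fourth → C, giving C+.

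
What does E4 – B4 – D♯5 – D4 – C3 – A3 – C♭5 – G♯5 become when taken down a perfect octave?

E3 B3 D#4 D3 C2 A2 Cb4 G#4

E4: an octave down reaches E, and 12 semitones makes it E3.
B4: an octave down reaches B, and 12 semitones makes it B3.
D#5 down a perfect octave is D#4.
A perfect octave down from D4 gives D3.
C3 down a perfect octave is C2.
A3 down a perfect octave is A2.
Cb5 down a perfect octave is Cb4.
G#5: an octave down reaches G, and 12 semitones makes it G#4.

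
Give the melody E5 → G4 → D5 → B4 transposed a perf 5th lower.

A4 C4 G4 E4

E5 -> A4
G4 -> C4
D5 -> G4
B4 -> E4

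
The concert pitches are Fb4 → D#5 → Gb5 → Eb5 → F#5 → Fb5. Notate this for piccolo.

Written C4 sounds as C5 on the piccolo, so concert pitches are written a perfect octave down.
Fb4 becomes Fb3
D#5 becomes D#4
Gb5 becomes Gb4
Eb5 becomes Eb4
F#5 becomes F#4
Fb5 becomes Fb4

Fb3 D#4 Gb4 Eb4 F#4 Fb4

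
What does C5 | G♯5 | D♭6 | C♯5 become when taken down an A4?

Gb4 D5 Abb5 G4

C5 to Gb4
G#5 to D5
Db6 to Abb5
C#5 to G4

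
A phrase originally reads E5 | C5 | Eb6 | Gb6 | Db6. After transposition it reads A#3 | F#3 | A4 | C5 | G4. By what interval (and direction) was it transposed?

down a diminished twelfth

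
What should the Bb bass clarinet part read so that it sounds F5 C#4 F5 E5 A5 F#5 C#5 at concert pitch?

The Bb bass clarinet sounds a major ninth below written, so the written part must be a major ninth above concert — transpose each note up.
F5 to G6
C#4 to D#5
F5 to G6
E5 to F#6
A5 to B6
F#5 to G#6
C#5 to D#6

G6 D#5 G6 F#6 B6 G#6 D#6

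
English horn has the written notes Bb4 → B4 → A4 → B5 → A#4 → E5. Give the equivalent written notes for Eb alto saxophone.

First find concert pitch: the English horn sounds a perfect fifth below written, so Bb4 B4 A4 B5 A#4 E5 sounds Eb4 E4 D4 E5 D#4 A4.
Then write for Eb alto saxophone: it sounds a major sixth below written, so the part must be a major sixth above concert.
Eb4 → C5
E4 → C#5
D4 → B4
E5 → C#6
D#4 → B#4
A4 → F#5

C5 C#5 B4 C#6 B#4 F#5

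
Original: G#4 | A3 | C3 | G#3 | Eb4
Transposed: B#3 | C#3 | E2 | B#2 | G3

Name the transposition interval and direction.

From G#4 to B#3 is 6 letter names — a sixth of some quality.
B#3 to G#4 is 8 semitones, which makes it a minor sixth; the second version is lower, so the direction is down.
Checking another pair — Eb4 → G3 — gives the same interval.

down a minor sixth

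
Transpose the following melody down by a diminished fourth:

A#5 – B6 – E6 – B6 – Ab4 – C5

E##5 F##6 B#5 F##6 E4 G#4

A#5 → E##5
B6 → F##6
E6 → B#5
B6 → F##6
Ab4 → E4
C5 → G#4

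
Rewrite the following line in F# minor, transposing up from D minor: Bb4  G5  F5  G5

D5 B5 A5 B5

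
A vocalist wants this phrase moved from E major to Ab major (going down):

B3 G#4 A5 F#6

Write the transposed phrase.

From E down to Ab is an augmented fifth; apply that to each pitch.
B3 to Eb3
G#4 to C4
A5 to Db5
F#6 to Bb5

Eb3 C4 Db5 Bb5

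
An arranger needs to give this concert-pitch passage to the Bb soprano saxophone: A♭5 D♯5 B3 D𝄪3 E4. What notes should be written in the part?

Written C4 sounds as Bb3 on the Bb soprano saxophone, so concert pitches are written a major second up.
Ab5 -> Bb5
D#5 -> E#5
B3 -> C#4
D##3 -> E##3
E4 -> F#4

Bb5 E#5 C#4 E##3 F#4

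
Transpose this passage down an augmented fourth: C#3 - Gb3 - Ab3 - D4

C#3 → G2
Gb3 → Dbb3
Ab3 → Ebb3
D4 → Ab3

G2 Dbb3 Ebb3 Ab3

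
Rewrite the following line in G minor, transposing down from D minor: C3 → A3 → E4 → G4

From D down to G is a perfect fifth; apply that to each pitch.
C3 gives F2
A3 gives D3
E4 gives A3
G4 gives C4

F2 D3 A3 C4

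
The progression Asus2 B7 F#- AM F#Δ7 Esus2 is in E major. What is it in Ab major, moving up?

E major up to Ab major is a diminished fourth; each chord root moves by that interval while the quality stays the same.
Asus2: root A up a diminished fourth → Db, giving Dbsus2.
B7: root B up a diminished fourth → Eb, giving Eb7.
F#-: root F# up a diminished fourth → Bb, giving Bb-.
AM: root A up a diminished fourth → Db, giving DbM.
F#Δ7: root F# up a diminished fourth → Bb, giving BbΔ7.
Esus2: root E up a diminished fourth → Ab, giving Absus2.

Dbsus2 Eb7 Bb- DbM BbΔ7 Absus2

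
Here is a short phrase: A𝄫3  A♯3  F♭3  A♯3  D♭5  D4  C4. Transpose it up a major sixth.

Fb4 F##4 Db4 F##4 Bb5 B4 A4

A major sixth up from Abb3 gives Fb4.
A#3 up a major sixth is F##4.
Fb3: a sixth up reaches D, and 9 semitones makes it Db4.
A#3: a sixth up reaches F, and 9 semitones makes it F##4.
A major sixth up from Db5 gives Bb5.
D4: a sixth up reaches B, and 9 semitones makes it B4.
A major sixth up from C4 gives A4.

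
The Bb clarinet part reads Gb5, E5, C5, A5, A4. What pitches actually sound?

The Bb clarinet sounds a major second below written, so transpose each written note down a major second.
Gb5 to Fb5
E5 to D5
C5 to Bb4
A5 to G5
A4 to G4

Fb5 D5 Bb4 G5 G4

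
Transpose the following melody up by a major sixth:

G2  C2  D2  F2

E3 A2 B2 D3

G2: a sixth up reaches E, and 9 semitones makes it E3.
A major sixth up from C2 gives A2.
D2: a sixth up reaches B, and 9 semitones makes it B2.
A major sixth up from F2 gives D3.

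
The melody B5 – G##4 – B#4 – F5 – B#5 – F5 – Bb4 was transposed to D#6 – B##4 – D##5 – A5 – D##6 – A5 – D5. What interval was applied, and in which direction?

up a major third

Take the first pair: B5 → D#6. B to D spans 3 letter names, so the interval is some kind of third.
B5 to D#6 is 4 semitones, which makes it a major third; the second version is higher, so the direction is up.
Checking another pair — Bb4 → D5 — gives the same interval.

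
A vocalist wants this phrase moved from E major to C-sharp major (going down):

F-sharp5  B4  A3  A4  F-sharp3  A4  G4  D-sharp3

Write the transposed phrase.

D#5 G#4 F#3 F#4 D#3 F#4 E4 B#2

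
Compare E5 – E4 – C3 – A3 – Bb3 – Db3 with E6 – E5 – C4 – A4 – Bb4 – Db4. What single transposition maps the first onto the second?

up a perfect octave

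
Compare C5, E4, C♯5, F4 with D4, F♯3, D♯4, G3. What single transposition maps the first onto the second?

Take the first pair: C5 → D4. C to D spans 7 letter names, so the interval is some kind of seventh.
D4 to C5 is 10 semitones, which makes it a minor seventh; the second version is lower, so the direction is down.
Checking another pair — F4 → G3 — gives the same interval.

down a minor seventh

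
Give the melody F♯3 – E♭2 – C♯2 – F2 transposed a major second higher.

G#3 F2 D#2 G2

F#3 becomes G#3
Eb2 becomes F2
C#2 becomes D#2
F2 becomes G2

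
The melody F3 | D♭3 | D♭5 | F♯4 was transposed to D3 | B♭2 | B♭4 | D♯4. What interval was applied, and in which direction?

From F3 to D3 is 3 letter names — a third of some quality.
D3 to F3 is 3 semitones, which makes it a minor third; the second version is lower, so the direction is down.
Checking another pair — F#4 → D#4 — gives the same interval.

down a minor third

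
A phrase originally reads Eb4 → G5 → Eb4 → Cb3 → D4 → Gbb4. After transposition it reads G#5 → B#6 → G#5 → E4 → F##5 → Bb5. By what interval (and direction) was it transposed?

up an augmented tenth

From Eb4 to G#5 is 10 letter names — a tenth of some quality.
Eb4 to G#5 is 17 semitones, which makes it an augmented tenth; the second version is higher, so the direction is up.
Checking another pair — Gbb4 → Bb5 — gives the same interval.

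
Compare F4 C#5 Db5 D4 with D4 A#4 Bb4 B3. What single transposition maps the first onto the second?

From F4 to D4 is 3 letter names — a third of some quality.
D4 to F4 is 3 semitones, which makes it a minor third; the second version is lower, so the direction is down.
Checking another pair — D4 → B3 — gives the same interval.

down a minor third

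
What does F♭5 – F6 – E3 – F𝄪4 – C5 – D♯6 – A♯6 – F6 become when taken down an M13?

Abb3 Ab4 G1 A#2 Eb3 F#4 C#5 Ab4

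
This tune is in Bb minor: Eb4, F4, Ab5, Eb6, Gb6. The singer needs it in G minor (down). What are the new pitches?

Bb minor to G minor down is a minor third, so every note moves down by that interval.
Eb4 gives C4
F4 gives D4
Ab5 gives F5
Eb6 gives C6
Gb6 gives Eb6

C4 D4 F5 C6 Eb6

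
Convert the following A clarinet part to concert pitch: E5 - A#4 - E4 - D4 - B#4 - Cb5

C#5 F##4 C#4 B3 G##4 Ab4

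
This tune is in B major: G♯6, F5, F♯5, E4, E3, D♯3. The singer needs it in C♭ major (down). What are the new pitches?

B major to C♭ major down is an augmented seventh, so every note moves down by that interval.
G#6 becomes Ab5
F5 becomes Gbb4
F#5 becomes Gb4
E4 becomes Fb3
E3 becomes Fb2
D#3 becomes Eb2

Ab5 Gbb4 Gb4 Fb3 Fb2 Eb2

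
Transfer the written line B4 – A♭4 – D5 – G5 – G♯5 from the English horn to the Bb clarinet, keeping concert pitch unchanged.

F#4 Eb4 A4 D5 D#5

First find concert pitch: the English horn sounds a perfect fifth below written, so B4 A♭4 D5 G5 G♯5 sounds E4 Db4 G4 C5 C#5.
Then write for Bb clarinet: it sounds a major second below written, so the part must be a major second above concert.
E4 → F#4
Db4 → Eb4
G4 → A4
C5 → D5
C#5 → D#5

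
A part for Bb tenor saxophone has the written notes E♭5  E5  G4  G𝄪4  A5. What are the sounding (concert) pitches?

Db4 D4 F3 F##3 G4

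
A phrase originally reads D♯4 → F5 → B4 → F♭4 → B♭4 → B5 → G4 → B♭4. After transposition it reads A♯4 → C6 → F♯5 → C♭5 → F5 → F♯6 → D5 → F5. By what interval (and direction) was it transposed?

up a perfect fifth

From D#4 to A#4 is 5 letter names — a fifth of some quality.
D#4 to A#4 is 7 semitones, which makes it a perfect fifth; the second version is higher, so the direction is up.
Checking another pair — Bb4 → F5 — gives the same interval.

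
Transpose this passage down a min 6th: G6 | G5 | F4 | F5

G6 down a minor sixth is B5.
G5: a sixth down reaches B, and 8 semitones makes it B4.
F4 down a minor sixth is A3.
F5: a sixth down reaches A, and 8 semitones makes it A4.

B5 B4 A3 A4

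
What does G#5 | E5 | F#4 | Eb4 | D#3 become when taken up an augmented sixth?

E##6 C##6 D##5 C#5 B##3

G#5 to E##6
E5 to C##6
F#4 to D##5
Eb4 to C#5
D#3 to B##3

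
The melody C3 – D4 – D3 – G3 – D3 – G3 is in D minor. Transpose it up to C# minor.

B3 C#5 C#4 F#4 C#4 F#4

From D up to C# is a major seventh; apply that to each pitch.
C3 -> B3
D4 -> C#5
D3 -> C#4
G3 -> F#4
D3 -> C#4
G3 -> F#4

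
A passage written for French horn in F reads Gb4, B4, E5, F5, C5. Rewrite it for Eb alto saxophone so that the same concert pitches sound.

Ab4 C#5 F#5 G5 D5

First find concert pitch: the French horn in F sounds a perfect fifth below written, so Gb4 B4 E5 F5 C5 sounds Cb4 E4 A4 Bb4 F4.
Then write for Eb alto saxophone: it sounds a major sixth below written, so the part must be a major sixth above concert.
Cb4 → Ab4
E4 → C#5
A4 → F#5
Bb4 → G5
F4 → D5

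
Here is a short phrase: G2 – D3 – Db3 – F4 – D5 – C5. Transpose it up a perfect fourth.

C3 G3 Gb3 Bb4 G5 F5

G2 up a perfect fourth is C3.
D3: a fourth up reaches G, and 5 semitones makes it G3.
Db3 up a perfect fourth is Gb3.
A perfect fourth up from F4 gives Bb4.
D5: a fourth up reaches G, and 5 semitones makes it G5.
A perfect fourth up from C5 gives F5.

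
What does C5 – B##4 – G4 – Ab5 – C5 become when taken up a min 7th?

Bb5 A##5 F5 Gb6 Bb5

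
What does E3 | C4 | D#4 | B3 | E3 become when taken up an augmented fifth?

E3 up an augmented fifth is B#3.
C4: a fifth up reaches G, and 8 semitones makes it G#4.
D#4: a fifth up reaches A, and 8 semitones makes it A##4.
An augmented fifth up from B3 gives F##4.
An augmented fifth up from E3 gives B#3.

B#3 G#4 A##4 F##4 B#3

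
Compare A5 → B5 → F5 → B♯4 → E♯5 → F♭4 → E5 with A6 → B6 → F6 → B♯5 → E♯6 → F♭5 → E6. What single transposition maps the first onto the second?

up a perfect octave

Take the first pair: A5 → A6. A to A spans 8 letter names, so the interval is some kind of octave.
A5 to A6 is 12 semitones, which makes it a perfect octave; the second version is higher, so the direction is up.
Checking another pair — E5 → E6 — gives the same interval.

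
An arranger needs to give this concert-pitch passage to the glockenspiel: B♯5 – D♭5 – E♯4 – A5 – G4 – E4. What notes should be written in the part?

B#3 Db3 E#2 A3 G2 E2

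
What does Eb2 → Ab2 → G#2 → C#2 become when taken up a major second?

F2 Bb2 A#2 D#2

Eb2 up a major second is F2.
Ab2 up a major second is Bb2.
G#2: a second up reaches A, and 2 semitones makes it A#2.
A major second up from C#2 gives D#2.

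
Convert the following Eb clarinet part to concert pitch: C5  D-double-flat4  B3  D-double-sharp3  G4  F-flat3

Written C4 on the Eb clarinet sounds as Eb4, a minor third higher; apply that shift to every note.
C5 becomes Eb5
Dbb4 becomes Fbb4
B3 becomes D4
D##3 becomes F##3
G4 becomes Bb4
Fb3 becomes Abb3

Eb5 Fbb4 D4 F##3 Bb4 Abb3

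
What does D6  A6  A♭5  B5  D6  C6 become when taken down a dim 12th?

G#4 D#5 D4 E#4 G#4 F#4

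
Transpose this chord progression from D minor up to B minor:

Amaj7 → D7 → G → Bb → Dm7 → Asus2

F#maj7 B7 E G Bm7 F#sus2

D minor up to B minor is a major sixth; each chord root moves by that interval while the quality stays the same.
Amaj7: root A up a major sixth → F#, giving F#maj7.
D7: root D up a major sixth → B, giving B7.
G: root G up a major sixth → E, giving E.
Bb: root Bb up a major sixth → G, giving G.
Dm7: root D up a major sixth → B, giving Bm7.
Asus2: root A up a major sixth → F#, giving F#sus2.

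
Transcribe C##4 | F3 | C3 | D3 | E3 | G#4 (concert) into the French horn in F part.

The French horn in F sounds a perfect fifth below written, so the written part must be a perfect fifth above concert — transpose each note up.
C##4 → G##4
F3 → C4
C3 → G3
D3 → A3
E3 → B3
G#4 → D#5

G##4 C4 G3 A3 B3 D#5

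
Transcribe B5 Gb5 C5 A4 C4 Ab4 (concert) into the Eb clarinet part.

The Eb clarinet sounds a minor third above written, so the written part must be a minor third below concert — transpose each note down.
B5 gives G#5
Gb5 gives Eb5
C5 gives A4
A4 gives F#4
C4 gives A3
Ab4 gives F4

G#5 Eb5 A4 F#4 A3 F4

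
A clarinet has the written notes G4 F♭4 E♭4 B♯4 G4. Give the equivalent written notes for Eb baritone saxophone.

First find concert pitch: the A clarinet sounds a minor third below written, so G4 F♭4 E♭4 B♯4 G4 sounds E4 Db4 C4 G##4 E4.
Then write for Eb baritone saxophone: it sounds a major thirteenth below written, so the part must be a major thirteenth above concert.
E4 → C#6
Db4 → Bb5
C4 → A5
G##4 → E##6
E4 → C#6

C#6 Bb5 A5 E##6 C#6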